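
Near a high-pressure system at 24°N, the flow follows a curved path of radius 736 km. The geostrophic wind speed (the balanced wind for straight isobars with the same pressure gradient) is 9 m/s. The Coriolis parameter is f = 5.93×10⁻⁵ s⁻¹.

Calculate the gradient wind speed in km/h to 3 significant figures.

Around a high, pressure-gradient force acts outward with centrifugal, so Coriolis balances both:
fV = (1/ρ)|∂P/∂n| + V²/R  →  V² − fR·V + fR·V_g = 0
With fR = 5.93×10⁻⁵ × 736×10³ m = 43.6 m/s:
V = [fR − √((fR)² − 4 fR V_g)]/2 = [43.6 − √(43.6² − 4×43.6×9)]/2 = 12.7 m/s
Supergeostrophic (V > V_g = 9 m/s), as expected around a high.
Converting: 12.7 m/s × 3.6 = 45.7 km/h

45.7 km/h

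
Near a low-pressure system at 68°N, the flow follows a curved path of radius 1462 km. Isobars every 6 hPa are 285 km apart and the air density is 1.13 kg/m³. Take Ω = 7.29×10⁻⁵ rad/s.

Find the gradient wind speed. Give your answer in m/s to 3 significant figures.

Coriolis parameter at 68°N:
f = 2Ω sin φ = 2 × 7.29×10⁻⁵ × sin 68° = 1.35×10⁻⁴ s⁻¹
Pressure gradient: |∂P/∂n| = 600 Pa / 285000 m = 2.11×10⁻³ Pa/m
Geostrophic speed: V_g = |∂P/∂n|/(fρ) = 2.11×10⁻³/(1.35×10⁻⁴ × 1.13) = 13.8 m/s
Around a low, centrifugal force acts outward with Coriolis, so pressure-gradient force balances both:
(1/ρ)|∂P/∂n| = fV + V²/R  →  V² + fR·V − fR·V_g = 0
With fR = 1.35×10⁻⁴ × 1462×10³ m = 198 m/s:
V = [−fR + √((fR)² + 4 fR V_g)]/2 = [−198 + √(198² + 4×198×13.8)]/2 = 12.9 m/s
Subgeostrophic (V < V_g = 13.8 m/s), as expected around a low.

12.9 m/s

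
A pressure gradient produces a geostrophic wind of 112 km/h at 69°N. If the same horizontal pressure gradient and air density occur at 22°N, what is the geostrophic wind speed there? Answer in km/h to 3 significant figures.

279 km/h

With the same pressure gradient and density, V_g ∝ 1/f ∝ 1/sin φ.
V₂ = V₁ · sin φ₁ / sin φ₂ = 112 × sin 69° / sin 22°
V₂ = 112 × 0.9336/0.3746 = 279 km/h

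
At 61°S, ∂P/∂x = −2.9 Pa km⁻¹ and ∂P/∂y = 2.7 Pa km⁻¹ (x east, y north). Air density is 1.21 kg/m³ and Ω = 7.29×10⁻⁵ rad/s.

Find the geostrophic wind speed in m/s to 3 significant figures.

25.7 m/s

Coriolis parameter at 61°S:
f = 2Ω sin φ = 2 × 7.29×10⁻⁵ × sin 61° = 1.28×10⁻⁴ s⁻¹
In the Southern Hemisphere f is negative: f = −1.28×10⁻⁴ s⁻¹.
Component geostrophic relations (x east, y north):
u_g = −(1/(fρ)) ∂P/∂y,  v_g = (1/(fρ)) ∂P/∂x
u_g = −(2.7×10⁻³)/(−1.28×10⁻⁴ × 1.21) = 17.5 m/s;  v_g = (−2.9×10⁻³)/(−1.28×10⁻⁴ × 1.21) = 18.8 m/s
|V_g| = √(u_g² + v_g²) = 25.7 m/s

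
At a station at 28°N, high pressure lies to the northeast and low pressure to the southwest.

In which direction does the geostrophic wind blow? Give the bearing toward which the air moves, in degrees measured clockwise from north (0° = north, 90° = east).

315°

The pressure-gradient force points toward the southwest (bearing 225°).
Geostrophic balance: in the Northern Hemisphere the Coriolis force deflects motion to the right, so the geostrophic wind blows 90° to the right of the pressure-gradient force (low pressure on the left).
Rotating 225° by 90° clockwise gives 315° — the wind blows toward the northwest.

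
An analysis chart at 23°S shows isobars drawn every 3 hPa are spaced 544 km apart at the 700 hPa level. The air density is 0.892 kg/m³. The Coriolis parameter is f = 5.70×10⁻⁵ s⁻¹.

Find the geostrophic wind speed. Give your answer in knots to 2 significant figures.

21 knots

Pressure gradient: |∂P/∂n| = 300 Pa / 544000 m = 5.51×10⁻⁴ Pa/m
Geostrophic balance (pressure-gradient force = Coriolis force):
V_g = (1/(fρ)) |∂P/∂n| = 5.51×10⁻⁴ / (5.70×10⁻⁵ × 0.892) = 10.8 m/s
Converting: 10.8 m/s × 1.944 = 21 knots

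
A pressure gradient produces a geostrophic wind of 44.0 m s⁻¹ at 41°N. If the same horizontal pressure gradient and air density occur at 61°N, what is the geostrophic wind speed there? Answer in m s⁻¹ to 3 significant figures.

With the same pressure gradient and density, V_g ∝ 1/f ∝ 1/sin φ.
V₂ = V₁ · sin φ₁ / sin φ₂ = 44.0 × sin 41° / sin 61°
V₂ = 44.0 × 0.6561/0.8746 = 33.0 m s⁻¹

33.0 m s⁻¹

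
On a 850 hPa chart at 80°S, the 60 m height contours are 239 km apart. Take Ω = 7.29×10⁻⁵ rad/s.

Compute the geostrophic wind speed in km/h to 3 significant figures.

Coriolis parameter at 80°S:
f = 2Ω sin φ = 2 × 7.29×10⁻⁵ × sin 80° = 1.44×10⁻⁴ s⁻¹
Height gradient: |∂Z/∂n| = 60 m / 239000 m = 2.51×10⁻⁴
On a pressure surface, geostrophic balance gives V_g = (g/f)|∂Z/∂n|:
V_g = 9.81 × 2.51×10⁻⁴ / 1.44×10⁻⁴ = 17.2 m/s
Converting: 17.2 m/s × 3.6 = 61.7 km/h

61.7 km/h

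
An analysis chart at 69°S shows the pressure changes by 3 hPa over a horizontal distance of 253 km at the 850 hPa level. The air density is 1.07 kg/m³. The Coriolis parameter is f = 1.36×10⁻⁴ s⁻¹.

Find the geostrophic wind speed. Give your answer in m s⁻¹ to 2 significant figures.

8.1 m s⁻¹

Pressure gradient: |∂P/∂n| = 300 Pa / 253000 m = 1.19×10⁻³ Pa/m
Geostrophic balance (pressure-gradient force = Coriolis force):
V_g = (1/(fρ)) |∂P/∂n| = 1.19×10⁻³ / (1.36×10⁻⁴ × 1.07) = 8.15 m/s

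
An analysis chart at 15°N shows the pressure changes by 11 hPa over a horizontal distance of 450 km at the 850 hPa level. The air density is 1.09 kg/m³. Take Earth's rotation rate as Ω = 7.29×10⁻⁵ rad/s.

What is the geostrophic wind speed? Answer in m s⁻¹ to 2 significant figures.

59 m s⁻¹

Coriolis parameter at 15°N:
f = 2Ω sin φ = 2 × 7.29×10⁻⁵ × sin 15° = 3.77×10⁻⁵ s⁻¹
Pressure gradient: |∂P/∂n| = 1100 Pa / 450000 m = 2.44×10⁻³ Pa/m
Geostrophic balance (pressure-gradient force = Coriolis force):
V_g = (1/(fρ)) |∂P/∂n| = 2.44×10⁻³ / (3.77×10⁻⁵ × 1.09) = 59.4 m/s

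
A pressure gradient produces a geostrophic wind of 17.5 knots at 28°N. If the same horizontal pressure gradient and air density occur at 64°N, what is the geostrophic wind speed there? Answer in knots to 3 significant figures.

9.14 knots

With the same pressure gradient and density, V_g ∝ 1/f ∝ 1/sin φ.
V₂ = V₁ · sin φ₁ / sin φ₂ = 17.5 × sin 28° / sin 64°
V₂ = 17.5 × 0.4695/0.8988 = 9.14 knots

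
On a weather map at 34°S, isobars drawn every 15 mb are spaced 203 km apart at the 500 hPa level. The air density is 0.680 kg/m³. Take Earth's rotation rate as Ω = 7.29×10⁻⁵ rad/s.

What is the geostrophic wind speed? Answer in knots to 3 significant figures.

Coriolis parameter at 34°S:
f = 2Ω sin φ = 2 × 7.29×10⁻⁵ × sin 34° = 8.15×10⁻⁵ s⁻¹
Pressure gradient: |∂P/∂n| = 1500 Pa / 203000 m = 7.39×10⁻³ Pa/m
Geostrophic balance (pressure-gradient force = Coriolis force):
V_g = (1/(fρ)) |∂P/∂n| = 7.39×10⁻³ / (8.15×10⁻⁵ × 0.680) = 133 m/s
Converting: 133 m/s × 1.944 = 259 knots

259 knots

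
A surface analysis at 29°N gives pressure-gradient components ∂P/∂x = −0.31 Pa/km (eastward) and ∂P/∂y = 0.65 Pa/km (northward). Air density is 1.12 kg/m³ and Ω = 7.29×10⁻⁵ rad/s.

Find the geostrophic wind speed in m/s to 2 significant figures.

Coriolis parameter at 29°N:
f = 2Ω sin φ = 2 × 7.29×10⁻⁵ × sin 29° = 7.07×10⁻⁵ s⁻¹
Component geostrophic relations (x east, y north):
u_g = −(1/(fρ)) ∂P/∂y,  v_g = (1/(fρ)) ∂P/∂x
u_g = −(0.65×10⁻³)/(7.07×10⁻⁵ × 1.12) = −8.21 m/s;  v_g = (−0.31×10⁻³)/(7.07×10⁻⁵ × 1.12) = −3.92 m/s
|V_g| = √(u_g² + v_g²) = 9.10 m/s

9.1 m/s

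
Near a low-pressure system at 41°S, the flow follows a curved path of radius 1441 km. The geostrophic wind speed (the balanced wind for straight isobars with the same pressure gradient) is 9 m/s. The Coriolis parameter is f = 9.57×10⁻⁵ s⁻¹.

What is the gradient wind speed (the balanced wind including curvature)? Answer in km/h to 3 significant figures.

30.5 km/h

Around a low, centrifugal force acts outward with Coriolis, so pressure-gradient force balances both:
(1/ρ)|∂P/∂n| = fV + V²/R  →  V² + fR·V − fR·V_g = 0
With fR = 9.57×10⁻⁵ × 1441×10³ m = 138 m/s:
V = [−fR + √((fR)² + 4 fR V_g)]/2 = [−138 + √(138² + 4×138×9)]/2 = 8.48 m/s
Subgeostrophic (V < V_g = 9 m/s), as expected around a low.
Converting: 8.48 m/s × 3.6 = 30.5 km/h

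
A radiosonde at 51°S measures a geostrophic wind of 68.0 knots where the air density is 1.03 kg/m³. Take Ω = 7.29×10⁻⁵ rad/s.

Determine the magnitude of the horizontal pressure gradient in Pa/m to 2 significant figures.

Coriolis parameter at 51°S:
f = 2Ω sin φ = 2 × 7.29×10⁻⁵ × sin 51° = 1.13×10⁻⁴ s⁻¹
Wind speed in SI: 68.0 knots = 35.0 m/s
Geostrophic balance rearranged: |∂P/∂n| = f ρ V_g
|∂P/∂n| = 1.13×10⁻⁴ × 1.03 × 35.0 = 4.08×10⁻³ Pa/m

4.1×10⁻³ Pa/m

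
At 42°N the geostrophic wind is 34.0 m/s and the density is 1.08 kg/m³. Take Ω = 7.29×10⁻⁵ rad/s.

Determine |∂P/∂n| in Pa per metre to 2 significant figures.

Coriolis parameter at 42°N:
f = 2Ω sin φ = 2 × 7.29×10⁻⁵ × sin 42° = 9.76×10⁻⁵ s⁻¹
Geostrophic balance rearranged: |∂P/∂n| = f ρ V_g
|∂P/∂n| = 9.76×10⁻⁵ × 1.08 × 34.0 = 3.58×10⁻³ Pa/m

3.6×10⁻³ Pa/m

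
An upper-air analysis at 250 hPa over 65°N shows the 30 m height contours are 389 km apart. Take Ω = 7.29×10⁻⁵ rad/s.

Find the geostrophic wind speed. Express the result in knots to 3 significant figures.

11.1 knots

Coriolis parameter at 65°N:
f = 2Ω sin φ = 2 × 7.29×10⁻⁵ × sin 65° = 1.32×10⁻⁴ s⁻¹
Height gradient: |∂Z/∂n| = 30 m / 389000 m = 7.71×10⁻⁵
On a pressure surface, geostrophic balance gives V_g = (g/f)|∂Z/∂n|:
V_g = 9.81 × 7.71×10⁻⁵ / 1.32×10⁻⁴ = 5.73 m/s
Converting: 5.73 m/s × 1.944 = 11.1 knots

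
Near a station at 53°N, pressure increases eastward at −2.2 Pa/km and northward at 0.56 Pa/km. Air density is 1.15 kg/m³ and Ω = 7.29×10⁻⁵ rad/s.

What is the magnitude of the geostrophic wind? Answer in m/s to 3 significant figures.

17.0 m/s

Coriolis parameter at 53°N:
f = 2Ω sin φ = 2 × 7.29×10⁻⁵ × sin 53° = 1.16×10⁻⁴ s⁻¹
Component geostrophic relations (x east, y north):
u_g = −(1/(fρ)) ∂P/∂y,  v_g = (1/(fρ)) ∂P/∂x
u_g = −(0.56×10⁻³)/(1.16×10⁻⁴ × 1.15) = −4.18 m/s;  v_g = (−2.2×10⁻³)/(1.16×10⁻⁴ × 1.15) = −16.4 m/s
|V_g| = √(u_g² + v_g²) = 17.0 m/s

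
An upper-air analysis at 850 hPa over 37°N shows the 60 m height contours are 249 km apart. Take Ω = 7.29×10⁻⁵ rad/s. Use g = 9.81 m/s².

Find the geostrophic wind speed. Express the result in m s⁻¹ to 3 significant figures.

26.9 m s⁻¹

Coriolis parameter at 37°N:
f = 2Ω sin φ = 2 × 7.29×10⁻⁵ × sin 37° = 8.77×10⁻⁵ s⁻¹
Height gradient: |∂Z/∂n| = 60 m / 249000 m = 2.41×10⁻⁴
On a pressure surface, geostrophic balance gives V_g = (g/f)|∂Z/∂n|:
V_g = 9.81 × 2.41×10⁻⁴ / 8.77×10⁻⁵ = 26.9 m/s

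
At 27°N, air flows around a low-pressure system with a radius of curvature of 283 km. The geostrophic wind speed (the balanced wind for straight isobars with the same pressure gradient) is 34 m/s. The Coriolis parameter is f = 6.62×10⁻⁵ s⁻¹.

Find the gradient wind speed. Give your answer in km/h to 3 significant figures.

Around a low, centrifugal force acts outward with Coriolis, so pressure-gradient force balances both:
(1/ρ)|∂P/∂n| = fV + V²/R  →  V² + fR·V − fR·V_g = 0
With fR = 6.62×10⁻⁵ × 283×10³ m = 18.7 m/s:
V = [−fR + √((fR)² + 4 fR V_g)]/2 = [−18.7 + √(18.7² + 4×18.7×34)]/2 = 17.6 m/s
Subgeostrophic (V < V_g = 34 m/s), as expected around a low.
Converting: 17.6 m/s × 3.6 = 63.2 km/h

63.2 km/h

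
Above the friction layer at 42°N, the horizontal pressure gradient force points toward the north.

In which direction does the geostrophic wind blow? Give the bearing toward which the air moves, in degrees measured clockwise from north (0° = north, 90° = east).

090°

The pressure-gradient force points toward the north (bearing 000°).
Geostrophic balance: in the Northern Hemisphere the Coriolis force deflects motion to the right, so the geostrophic wind blows 90° to the right of the pressure-gradient force (low pressure on the left).
Rotating 000° by 90° clockwise gives 090° — the wind blows toward the east.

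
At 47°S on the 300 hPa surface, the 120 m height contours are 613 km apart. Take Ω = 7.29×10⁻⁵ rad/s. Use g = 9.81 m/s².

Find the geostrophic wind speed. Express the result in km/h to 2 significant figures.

65 km/h

Coriolis parameter at 47°S:
f = 2Ω sin φ = 2 × 7.29×10⁻⁵ × sin 47° = 1.07×10⁻⁴ s⁻¹
Height gradient: |∂Z/∂n| = 120 m / 613000 m = 1.96×10⁻⁴
On a pressure surface, geostrophic balance gives V_g = (g/f)|∂Z/∂n|:
V_g = 9.81 × 1.96×10⁻⁴ / 1.07×10⁻⁴ = 18.0 m/s
Converting: 18.0 m/s × 3.6 = 65 km/h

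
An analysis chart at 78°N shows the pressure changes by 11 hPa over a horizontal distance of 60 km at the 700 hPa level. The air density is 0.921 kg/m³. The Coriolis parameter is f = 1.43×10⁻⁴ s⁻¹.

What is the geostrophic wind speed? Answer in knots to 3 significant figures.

271 knots

Pressure gradient: |∂P/∂n| = 1100 Pa / 60000 m = 1.83×10⁻² Pa/m
Geostrophic balance (pressure-gradient force = Coriolis force):
V_g = (1/(fρ)) |∂P/∂n| = 1.83×10⁻² / (1.43×10⁻⁴ × 0.921) = 139 m/s
Converting: 139 m/s × 1.944 = 271 knots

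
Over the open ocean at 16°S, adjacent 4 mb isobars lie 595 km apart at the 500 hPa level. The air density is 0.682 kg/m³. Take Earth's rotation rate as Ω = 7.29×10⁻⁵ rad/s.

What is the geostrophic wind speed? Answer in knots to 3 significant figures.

47.7 knots

Coriolis parameter at 16°S:
f = 2Ω sin φ = 2 × 7.29×10⁻⁵ × sin 16° = 4.02×10⁻⁵ s⁻¹
Pressure gradient: |∂P/∂n| = 400 Pa / 595000 m = 6.72×10⁻⁴ Pa/m
Geostrophic balance (pressure-gradient force = Coriolis force):
V_g = (1/(fρ)) |∂P/∂n| = 6.72×10⁻⁴ / (4.02×10⁻⁵ × 0.682) = 24.5 m/s
Converting: 24.5 m/s × 1.944 = 47.7 knots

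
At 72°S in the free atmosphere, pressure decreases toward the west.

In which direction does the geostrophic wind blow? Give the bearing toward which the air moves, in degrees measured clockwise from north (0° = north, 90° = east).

180°

The pressure-gradient force points toward the west (bearing 270°).
Geostrophic balance: in the Southern Hemisphere the Coriolis force deflects motion to the left, so the geostrophic wind blows 90° to the left of the pressure-gradient force (low pressure on the right).
Rotating 270° by 90° counterclockwise gives 180° — the wind blows toward the south.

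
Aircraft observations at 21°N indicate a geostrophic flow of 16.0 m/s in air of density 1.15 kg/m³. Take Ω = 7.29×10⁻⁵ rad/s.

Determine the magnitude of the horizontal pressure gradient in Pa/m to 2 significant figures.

Coriolis parameter at 21°N:
f = 2Ω sin φ = 2 × 7.29×10⁻⁵ × sin 21° = 5.23×10⁻⁵ s⁻¹
Geostrophic balance rearranged: |∂P/∂n| = f ρ V_g
|∂P/∂n| = 5.23×10⁻⁵ × 1.15 × 16.0 = 9.61×10⁻⁴ Pa/m

9.6×10⁻⁴ Pa/m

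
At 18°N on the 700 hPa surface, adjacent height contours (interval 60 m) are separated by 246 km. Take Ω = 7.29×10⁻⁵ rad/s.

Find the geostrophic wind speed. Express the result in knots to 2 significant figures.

Coriolis parameter at 18°N:
f = 2Ω sin φ = 2 × 7.29×10⁻⁵ × sin 18° = 4.51×10⁻⁵ s⁻¹
Height gradient: |∂Z/∂n| = 60 m / 246000 m = 2.44×10⁻⁴
On a pressure surface, geostrophic balance gives V_g = (g/f)|∂Z/∂n|:
V_g = 9.81 × 2.44×10⁻⁴ / 4.51×10⁻⁵ = 53.1 m/s
Converting: 53.1 m/s × 1.944 = 100 knots

100 knots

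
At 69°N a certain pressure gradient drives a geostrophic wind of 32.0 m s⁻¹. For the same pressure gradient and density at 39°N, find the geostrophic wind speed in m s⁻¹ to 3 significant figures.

With the same pressure gradient and density, V_g ∝ 1/f ∝ 1/sin φ.
V₂ = V₁ · sin φ₁ / sin φ₂ = 32.0 × sin 69° / sin 39°
V₂ = 32.0 × 0.9336/0.6293 = 47.5 m s⁻¹

47.5 m s⁻¹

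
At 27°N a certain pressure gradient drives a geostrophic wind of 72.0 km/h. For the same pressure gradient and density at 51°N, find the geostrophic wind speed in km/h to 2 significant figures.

With the same pressure gradient and density, V_g ∝ 1/f ∝ 1/sin φ.
V₂ = V₁ · sin φ₁ / sin φ₂ = 72.0 × sin 27° / sin 51°
V₂ = 72.0 × 0.4540/0.7771 = 42 km/h

42 km/h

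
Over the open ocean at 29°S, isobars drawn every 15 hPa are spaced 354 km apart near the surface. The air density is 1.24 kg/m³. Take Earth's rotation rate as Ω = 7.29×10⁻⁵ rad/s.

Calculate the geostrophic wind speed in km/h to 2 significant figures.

170 km/h

Coriolis parameter at 29°S:
f = 2Ω sin φ = 2 × 7.29×10⁻⁵ × sin 29° = 7.07×10⁻⁵ s⁻¹
Pressure gradient: |∂P/∂n| = 1500 Pa / 354000 m = 4.24×10⁻³ Pa/m
Geostrophic balance (pressure-gradient force = Coriolis force):
V_g = (1/(fρ)) |∂P/∂n| = 4.24×10⁻³ / (7.07×10⁻⁵ × 1.24) = 48.3 m/s
Converting: 48.3 m/s × 3.6 = 170 km/h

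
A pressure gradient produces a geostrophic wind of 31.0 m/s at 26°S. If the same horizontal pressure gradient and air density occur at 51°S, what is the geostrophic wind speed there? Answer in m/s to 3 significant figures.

With the same pressure gradient and density, V_g ∝ 1/f ∝ 1/sin φ.
V₂ = V₁ · sin φ₁ / sin φ₂ = 31.0 × sin 26° / sin 51°
V₂ = 31.0 × 0.4384/0.7771 = 17.5 m/s

17.5 m/s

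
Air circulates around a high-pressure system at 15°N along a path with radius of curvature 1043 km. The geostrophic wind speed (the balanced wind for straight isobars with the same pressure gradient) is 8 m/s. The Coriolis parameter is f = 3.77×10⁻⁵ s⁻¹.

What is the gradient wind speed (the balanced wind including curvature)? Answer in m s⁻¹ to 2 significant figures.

11 m s⁻¹

Around a high, pressure-gradient force acts outward with centrifugal, so Coriolis balances both:
fV = (1/ρ)|∂P/∂n| + V²/R  →  V² − fR·V + fR·V_g = 0
With fR = 3.77×10⁻⁵ × 1043×10³ m = 39.3 m/s:
V = [fR − √((fR)² − 4 fR V_g)]/2 = [39.3 − √(39.3² − 4×39.3×8)]/2 = 11.2 m/s
Supergeostrophic (V > V_g = 8 m/s), as expected around a high.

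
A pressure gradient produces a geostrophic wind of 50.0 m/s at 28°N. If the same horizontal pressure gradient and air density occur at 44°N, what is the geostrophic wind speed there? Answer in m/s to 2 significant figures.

34 m/s

With the same pressure gradient and density, V_g ∝ 1/f ∝ 1/sin φ.
V₂ = V₁ · sin φ₁ / sin φ₂ = 50.0 × sin 28° / sin 44°
V₂ = 50.0 × 0.4695/0.6947 = 34 m/s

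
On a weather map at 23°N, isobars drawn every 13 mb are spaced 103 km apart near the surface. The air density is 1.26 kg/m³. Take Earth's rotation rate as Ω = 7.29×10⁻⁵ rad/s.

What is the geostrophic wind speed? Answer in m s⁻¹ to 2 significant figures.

180 m s⁻¹

Coriolis parameter at 23°N:
f = 2Ω sin φ = 2 × 7.29×10⁻⁵ × sin 23° = 5.70×10⁻⁵ s⁻¹
Pressure gradient: |∂P/∂n| = 1300 Pa / 103000 m = 1.26×10⁻² Pa/m
Geostrophic balance (pressure-gradient force = Coriolis force):
V_g = (1/(fρ)) |∂P/∂n| = 1.26×10⁻² / (5.70×10⁻⁵ × 1.26) = 176 m/s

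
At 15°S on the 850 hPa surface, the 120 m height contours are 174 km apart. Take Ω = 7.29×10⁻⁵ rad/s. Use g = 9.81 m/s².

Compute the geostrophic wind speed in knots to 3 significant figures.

349 knots

Coriolis parameter at 15°S:
f = 2Ω sin φ = 2 × 7.29×10⁻⁵ × sin 15° = 3.77×10⁻⁵ s⁻¹
Height gradient: |∂Z/∂n| = 120 m / 174000 m = 6.90×10⁻⁴
On a pressure surface, geostrophic balance gives V_g = (g/f)|∂Z/∂n|:
V_g = 9.81 × 6.90×10⁻⁴ / 3.77×10⁻⁵ = 179 m/s
Converting: 179 m/s × 1.944 = 349 knots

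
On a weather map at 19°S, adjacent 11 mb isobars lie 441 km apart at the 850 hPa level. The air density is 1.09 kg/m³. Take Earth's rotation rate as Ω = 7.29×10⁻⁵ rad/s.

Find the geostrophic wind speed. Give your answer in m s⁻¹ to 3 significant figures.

48.2 m s⁻¹

Coriolis parameter at 19°S:
f = 2Ω sin φ = 2 × 7.29×10⁻⁵ × sin 19° = 4.75×10⁻⁵ s⁻¹
Pressure gradient: |∂P/∂n| = 1100 Pa / 441000 m = 2.49×10⁻³ Pa/m
Geostrophic balance (pressure-gradient force = Coriolis force):
V_g = (1/(fρ)) |∂P/∂n| = 2.49×10⁻³ / (4.75×10⁻⁵ × 1.09) = 48.2 m/s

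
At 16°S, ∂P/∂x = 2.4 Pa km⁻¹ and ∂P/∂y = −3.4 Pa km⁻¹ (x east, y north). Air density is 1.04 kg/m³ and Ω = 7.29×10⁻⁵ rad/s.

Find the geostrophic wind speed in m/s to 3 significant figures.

99.6 m/s

Coriolis parameter at 16°S:
f = 2Ω sin φ = 2 × 7.29×10⁻⁵ × sin 16° = 4.02×10⁻⁵ s⁻¹
In the Southern Hemisphere f is negative: f = −4.02×10⁻⁵ s⁻¹.
Component geostrophic relations (x east, y north):
u_g = −(1/(fρ)) ∂P/∂y,  v_g = (1/(fρ)) ∂P/∂x
u_g = −(−3.4×10⁻³)/(−4.02×10⁻⁵ × 1.04) = −81.3 m/s;  v_g = (2.4×10⁻³)/(−4.02×10⁻⁵ × 1.04) = −57.4 m/s
|V_g| = √(u_g² + v_g²) = 99.6 m/s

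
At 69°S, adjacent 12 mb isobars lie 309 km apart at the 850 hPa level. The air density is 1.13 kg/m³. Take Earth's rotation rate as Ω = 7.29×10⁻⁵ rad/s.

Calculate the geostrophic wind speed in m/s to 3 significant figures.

25.2 m/s

Coriolis parameter at 69°S:
f = 2Ω sin φ = 2 × 7.29×10⁻⁵ × sin 69° = 1.36×10⁻⁴ s⁻¹
Pressure gradient: |∂P/∂n| = 1200 Pa / 309000 m = 3.88×10⁻³ Pa/m
Geostrophic balance (pressure-gradient force = Coriolis force):
V_g = (1/(fρ)) |∂P/∂n| = 3.88×10⁻³ / (1.36×10⁻⁴ × 1.13) = 25.2 m/s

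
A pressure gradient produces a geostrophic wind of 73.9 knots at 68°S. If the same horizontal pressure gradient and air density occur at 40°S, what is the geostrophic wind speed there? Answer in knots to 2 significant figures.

110 knots

With the same pressure gradient and density, V_g ∝ 1/f ∝ 1/sin φ.
V₂ = V₁ · sin φ₁ / sin φ₂ = 73.9 × sin 68° / sin 40°
V₂ = 73.9 × 0.9272/0.6428 = 110 knots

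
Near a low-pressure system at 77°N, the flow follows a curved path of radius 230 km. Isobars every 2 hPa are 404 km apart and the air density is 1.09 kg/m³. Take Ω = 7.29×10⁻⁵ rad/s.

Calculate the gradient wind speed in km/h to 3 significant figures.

10.6 km/h

Coriolis parameter at 77°N:
f = 2Ω sin φ = 2 × 7.29×10⁻⁵ × sin 77° = 1.42×10⁻⁴ s⁻¹
Pressure gradient: |∂P/∂n| = 200 Pa / 404000 m = 4.95×10⁻⁴ Pa/m
Geostrophic speed: V_g = |∂P/∂n|/(fρ) = 4.95×10⁻⁴/(1.42×10⁻⁴ × 1.09) = 3.20 m/s
Around a low, centrifugal force acts outward with Coriolis, so pressure-gradient force balances both:
(1/ρ)|∂P/∂n| = fV + V²/R  →  V² + fR·V − fR·V_g = 0
With fR = 1.42×10⁻⁴ × 230×10³ m = 32.7 m/s:
V = [−fR + √((fR)² + 4 fR V_g)]/2 = [−32.7 + √(32.7² + 4×32.7×3.2)]/2 = 2.93 m/s
Subgeostrophic (V < V_g = 3.2 m/s), as expected around a low.
Converting: 2.93 m/s × 3.6 = 10.6 km/h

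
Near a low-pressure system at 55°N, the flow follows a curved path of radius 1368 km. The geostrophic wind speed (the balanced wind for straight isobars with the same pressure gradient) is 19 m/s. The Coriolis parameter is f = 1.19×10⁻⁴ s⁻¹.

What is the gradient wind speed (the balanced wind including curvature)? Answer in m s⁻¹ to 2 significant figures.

Around a low, centrifugal force acts outward with Coriolis, so pressure-gradient force balances both:
(1/ρ)|∂P/∂n| = fV + V²/R  →  V² + fR·V − fR·V_g = 0
With fR = 1.19×10⁻⁴ × 1368×10³ m = 163 m/s:
V = [−fR + √((fR)² + 4 fR V_g)]/2 = [−163 + √(163² + 4×163×19)]/2 = 17.2 m/s
Subgeostrophic (V < V_g = 19 m/s), as expected around a low.

17 m s⁻¹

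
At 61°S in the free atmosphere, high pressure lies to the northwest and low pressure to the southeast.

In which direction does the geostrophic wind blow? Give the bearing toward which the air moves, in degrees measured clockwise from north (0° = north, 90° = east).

The pressure-gradient force points toward the southeast (bearing 135°).
Geostrophic balance: in the Southern Hemisphere the Coriolis force deflects motion to the left, so the geostrophic wind blows 90° to the left of the pressure-gradient force (low pressure on the right).
Rotating 135° by 90° counterclockwise gives 045° — the wind blows toward the northeast.

045°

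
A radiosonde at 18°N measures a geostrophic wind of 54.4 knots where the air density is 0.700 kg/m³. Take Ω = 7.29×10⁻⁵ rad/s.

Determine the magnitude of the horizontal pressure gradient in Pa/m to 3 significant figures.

Coriolis parameter at 18°N:
f = 2Ω sin φ = 2 × 7.29×10⁻⁵ × sin 18° = 4.51×10⁻⁵ s⁻¹
Wind speed in SI: 54.4 knots = 28.0 m/s
Geostrophic balance rearranged: |∂P/∂n| = f ρ V_g
|∂P/∂n| = 4.51×10⁻⁵ × 0.700 × 28.0 = 8.83×10⁻⁴ Pa/m

8.83×10⁻⁴ Pa/m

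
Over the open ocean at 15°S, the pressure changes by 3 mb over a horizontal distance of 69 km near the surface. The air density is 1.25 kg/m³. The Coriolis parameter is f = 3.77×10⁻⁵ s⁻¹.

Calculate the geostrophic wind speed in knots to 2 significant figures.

180 knots

Pressure gradient: |∂P/∂n| = 300 Pa / 69000 m = 4.35×10⁻³ Pa/m
Geostrophic balance (pressure-gradient force = Coriolis force):
V_g = (1/(fρ)) |∂P/∂n| = 4.35×10⁻³ / (3.77×10⁻⁵ × 1.25) = 92.3 m/s
Converting: 92.3 m/s × 1.944 = 180 knots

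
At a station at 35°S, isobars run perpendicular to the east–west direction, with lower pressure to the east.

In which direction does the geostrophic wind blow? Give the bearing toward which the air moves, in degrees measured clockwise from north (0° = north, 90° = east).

The pressure-gradient force points toward the east (bearing 090°).
Geostrophic balance: in the Southern Hemisphere the Coriolis force deflects motion to the left, so the geostrophic wind blows 90° to the left of the pressure-gradient force (low pressure on the right).
Rotating 090° by 90° counterclockwise gives 000° — the wind blows toward the north.

000°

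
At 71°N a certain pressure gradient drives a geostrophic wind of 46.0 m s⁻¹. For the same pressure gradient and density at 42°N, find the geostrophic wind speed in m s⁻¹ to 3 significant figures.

With the same pressure gradient and density, V_g ∝ 1/f ∝ 1/sin φ.
V₂ = V₁ · sin φ₁ / sin φ₂ = 46.0 × sin 71° / sin 42°
V₂ = 46.0 × 0.9455/0.6691 = 65.0 m s⁻¹

65.0 m s⁻¹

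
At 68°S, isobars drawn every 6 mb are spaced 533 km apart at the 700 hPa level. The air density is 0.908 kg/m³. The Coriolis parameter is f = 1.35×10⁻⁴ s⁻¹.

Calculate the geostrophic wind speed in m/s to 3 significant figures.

Pressure gradient: |∂P/∂n| = 600 Pa / 533000 m = 1.13×10⁻³ Pa/m
Geostrophic balance (pressure-gradient force = Coriolis force):
V_g = (1/(fρ)) |∂P/∂n| = 1.13×10⁻³ / (1.35×10⁻⁴ × 0.908) = 9.18 m/s

9.18 m/s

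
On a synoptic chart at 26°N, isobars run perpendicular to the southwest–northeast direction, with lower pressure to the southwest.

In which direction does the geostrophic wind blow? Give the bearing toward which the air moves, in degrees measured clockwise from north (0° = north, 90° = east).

315°

The pressure-gradient force points toward the southwest (bearing 225°).
Geostrophic balance: in the Northern Hemisphere the Coriolis force deflects motion to the right, so the geostrophic wind blows 90° to the right of the pressure-gradient force (low pressure on the left).
Rotating 225° by 90° clockwise gives 315° — the wind blows toward the northwest.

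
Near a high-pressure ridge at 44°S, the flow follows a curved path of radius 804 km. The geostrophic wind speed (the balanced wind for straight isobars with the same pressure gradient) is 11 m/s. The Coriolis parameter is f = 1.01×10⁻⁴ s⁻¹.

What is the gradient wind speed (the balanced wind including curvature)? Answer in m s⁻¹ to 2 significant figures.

13 m s⁻¹

Around a high, pressure-gradient force acts outward with centrifugal, so Coriolis balances both:
fV = (1/ρ)|∂P/∂n| + V²/R  →  V² − fR·V + fR·V_g = 0
With fR = 1.01×10⁻⁴ × 804×10³ m = 81.2 m/s:
V = [fR − √((fR)² − 4 fR V_g)]/2 = [81.2 − √(81.2² − 4×81.2×11)]/2 = 13.1 m/s
Supergeostrophic (V > V_g = 11 m/s), as expected around a high.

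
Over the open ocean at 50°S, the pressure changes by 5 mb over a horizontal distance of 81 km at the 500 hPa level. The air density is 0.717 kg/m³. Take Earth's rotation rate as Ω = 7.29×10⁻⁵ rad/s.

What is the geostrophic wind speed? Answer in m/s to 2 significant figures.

Coriolis parameter at 50°S:
f = 2Ω sin φ = 2 × 7.29×10⁻⁵ × sin 50° = 1.12×10⁻⁴ s⁻¹
Pressure gradient: |∂P/∂n| = 500 Pa / 81000 m = 6.17×10⁻³ Pa/m
Geostrophic balance (pressure-gradient force = Coriolis force):
V_g = (1/(fρ)) |∂P/∂n| = 6.17×10⁻³ / (1.12×10⁻⁴ × 0.717) = 77.1 m/s

77 m/s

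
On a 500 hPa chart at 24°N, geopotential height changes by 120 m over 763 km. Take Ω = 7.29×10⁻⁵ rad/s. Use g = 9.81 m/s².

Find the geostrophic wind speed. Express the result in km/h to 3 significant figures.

93.7 km/h

Coriolis parameter at 24°N:
f = 2Ω sin φ = 2 × 7.29×10⁻⁵ × sin 24° = 5.93×10⁻⁵ s⁻¹
Height gradient: |∂Z/∂n| = 120 m / 763000 m = 1.57×10⁻⁴
On a pressure surface, geostrophic balance gives V_g = (g/f)|∂Z/∂n|:
V_g = 9.81 × 1.57×10⁻⁴ / 5.93×10⁻⁵ = 26.0 m/s
Converting: 26.0 m/s × 3.6 = 93.7 km/h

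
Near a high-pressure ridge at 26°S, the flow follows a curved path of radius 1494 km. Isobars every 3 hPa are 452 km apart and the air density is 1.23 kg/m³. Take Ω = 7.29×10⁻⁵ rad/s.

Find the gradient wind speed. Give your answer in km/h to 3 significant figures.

Coriolis parameter at 26°S:
f = 2Ω sin φ = 2 × 7.29×10⁻⁵ × sin 26° = 6.39×10⁻⁵ s⁻¹
Pressure gradient: |∂P/∂n| = 300 Pa / 452000 m = 6.64×10⁻⁴ Pa/m
Geostrophic speed: V_g = |∂P/∂n|/(fρ) = 6.64×10⁻⁴/(6.39×10⁻⁵ × 1.23) = 8.44 m/s
Around a high, pressure-gradient force acts outward with centrifugal, so Coriolis balances both:
fV = (1/ρ)|∂P/∂n| + V²/R  →  V² − fR·V + fR·V_g = 0
With fR = 6.39×10⁻⁵ × 1494×10³ m = 95.5 m/s:
V = [fR − √((fR)² − 4 fR V_g)]/2 = [95.5 − √(95.5² − 4×95.5×8.44)]/2 = 9.36 m/s
Supergeostrophic (V > V_g = 8.44 m/s), as expected around a high.
Converting: 9.36 m/s × 3.6 = 33.7 km/h

33.7 km/h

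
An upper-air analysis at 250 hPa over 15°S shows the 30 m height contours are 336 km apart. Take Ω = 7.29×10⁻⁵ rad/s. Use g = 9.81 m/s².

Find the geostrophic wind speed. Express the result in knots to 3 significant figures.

45.1 knots

Coriolis parameter at 15°S:
f = 2Ω sin φ = 2 × 7.29×10⁻⁵ × sin 15° = 3.77×10⁻⁵ s⁻¹
Height gradient: |∂Z/∂n| = 30 m / 336000 m = 8.93×10⁻⁵
On a pressure surface, geostrophic balance gives V_g = (g/f)|∂Z/∂n|:
V_g = 9.81 × 8.93×10⁻⁵ / 3.77×10⁻⁵ = 23.2 m/s
Converting: 23.2 m/s × 1.944 = 45.1 knots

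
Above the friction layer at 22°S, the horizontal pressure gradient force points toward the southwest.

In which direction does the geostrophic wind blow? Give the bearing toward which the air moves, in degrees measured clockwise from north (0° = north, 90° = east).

135°

The pressure-gradient force points toward the southwest (bearing 225°).
Geostrophic balance: in the Southern Hemisphere the Coriolis force deflects motion to the left, so the geostrophic wind blows 90° to the left of the pressure-gradient force (low pressure on the right).
Rotating 225° by 90° counterclockwise gives 135° — the wind blows toward the southeast.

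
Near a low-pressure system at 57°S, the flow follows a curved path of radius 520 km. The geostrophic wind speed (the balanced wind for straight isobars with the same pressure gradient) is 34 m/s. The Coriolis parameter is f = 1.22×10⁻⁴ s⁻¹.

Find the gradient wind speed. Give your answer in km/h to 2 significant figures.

Around a low, centrifugal force acts outward with Coriolis, so pressure-gradient force balances both:
(1/ρ)|∂P/∂n| = fV + V²/R  →  V² + fR·V − fR·V_g = 0
With fR = 1.22×10⁻⁴ × 520×10³ m = 63.4 m/s:
V = [−fR + √((fR)² + 4 fR V_g)]/2 = [−63.4 + √(63.4² + 4×63.4×34)]/2 = 24.5 m/s
Subgeostrophic (V < V_g = 34 m/s), as expected around a low.
Converting: 24.5 m/s × 3.6 = 88 km/h

88 km/h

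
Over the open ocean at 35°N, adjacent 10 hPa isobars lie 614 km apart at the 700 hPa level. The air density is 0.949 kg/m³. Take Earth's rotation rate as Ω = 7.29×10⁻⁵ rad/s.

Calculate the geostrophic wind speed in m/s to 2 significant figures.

21 m/s

Coriolis parameter at 35°N:
f = 2Ω sin φ = 2 × 7.29×10⁻⁵ × sin 35° = 8.36×10⁻⁵ s⁻¹
Pressure gradient: |∂P/∂n| = 1000 Pa / 614000 m = 1.63×10⁻³ Pa/m
Geostrophic balance (pressure-gradient force = Coriolis force):
V_g = (1/(fρ)) |∂P/∂n| = 1.63×10⁻³ / (8.36×10⁻⁵ × 0.949) = 20.5 m/s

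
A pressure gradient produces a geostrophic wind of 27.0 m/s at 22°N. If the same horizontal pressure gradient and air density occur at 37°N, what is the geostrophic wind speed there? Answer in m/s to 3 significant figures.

With the same pressure gradient and density, V_g ∝ 1/f ∝ 1/sin φ.
V₂ = V₁ · sin φ₁ / sin φ₂ = 27.0 × sin 22° / sin 37°
V₂ = 27.0 × 0.3746/0.6018 = 16.8 m/s

16.8 m/s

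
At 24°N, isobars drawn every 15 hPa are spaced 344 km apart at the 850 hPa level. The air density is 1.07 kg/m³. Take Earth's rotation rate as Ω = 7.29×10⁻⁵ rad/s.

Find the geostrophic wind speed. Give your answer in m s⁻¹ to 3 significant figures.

Coriolis parameter at 24°N:
f = 2Ω sin φ = 2 × 7.29×10⁻⁵ × sin 24° = 5.93×10⁻⁵ s⁻¹
Pressure gradient: |∂P/∂n| = 1500 Pa / 344000 m = 4.36×10⁻³ Pa/m
Geostrophic balance (pressure-gradient force = Coriolis force):
V_g = (1/(fρ)) |∂P/∂n| = 4.36×10⁻³ / (5.93×10⁻⁵ × 1.07) = 68.7 m/s

68.7 m s⁻¹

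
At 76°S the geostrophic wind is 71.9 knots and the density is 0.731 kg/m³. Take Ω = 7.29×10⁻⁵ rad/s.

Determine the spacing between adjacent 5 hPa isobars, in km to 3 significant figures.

131 km

Coriolis parameter at 76°S:
f = 2Ω sin φ = 2 × 7.29×10⁻⁵ × sin 76° = 1.41×10⁻⁴ s⁻¹
Wind speed in SI: 71.9 knots = 37.0 m/s
Geostrophic balance rearranged: |∂P/∂n| = f ρ V_g
|∂P/∂n| = 1.41×10⁻⁴ × 0.731 × 37.0 = 3.83×10⁻³ Pa/m
Isobar spacing: Δn = ΔP/|∂P/∂n| = 500 Pa / 3.83×10⁻³ Pa/m = 130715 m ≈ 131 km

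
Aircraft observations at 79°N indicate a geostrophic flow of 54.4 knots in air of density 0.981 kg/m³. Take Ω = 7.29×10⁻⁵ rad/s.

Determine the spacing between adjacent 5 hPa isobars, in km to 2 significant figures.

130 km

Coriolis parameter at 79°N:
f = 2Ω sin φ = 2 × 7.29×10⁻⁵ × sin 79° = 1.43×10⁻⁴ s⁻¹
Wind speed in SI: 54.4 knots = 28.0 m/s
Geostrophic balance rearranged: |∂P/∂n| = f ρ V_g
|∂P/∂n| = 1.43×10⁻⁴ × 0.981 × 28.0 = 3.93×10⁻³ Pa/m
Isobar spacing: Δn = ΔP/|∂P/∂n| = 500 Pa / 3.93×10⁻³ Pa/m = 127251 m ≈ 130 km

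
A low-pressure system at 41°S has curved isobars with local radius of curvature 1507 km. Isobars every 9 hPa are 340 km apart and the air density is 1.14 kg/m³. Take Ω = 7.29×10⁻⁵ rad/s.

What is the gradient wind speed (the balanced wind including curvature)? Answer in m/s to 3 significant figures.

Coriolis parameter at 41°S:
f = 2Ω sin φ = 2 × 7.29×10⁻⁵ × sin 41° = 9.57×10⁻⁵ s⁻¹
Pressure gradient: |∂P/∂n| = 900 Pa / 340000 m = 2.65×10⁻³ Pa/m
Geostrophic speed: V_g = |∂P/∂n|/(fρ) = 2.65×10⁻³/(9.57×10⁻⁵ × 1.14) = 24.3 m/s
Around a low, centrifugal force acts outward with Coriolis, so pressure-gradient force balances both:
(1/ρ)|∂P/∂n| = fV + V²/R  →  V² + fR·V − fR·V_g = 0
With fR = 9.57×10⁻⁵ × 1507×10³ m = 144 m/s:
V = [−fR + √((fR)² + 4 fR V_g)]/2 = [−144 + √(144² + 4×144×24.3)]/2 = 21.2 m/s
Subgeostrophic (V < V_g = 24.3 m/s), as expected around a low.

21.2 m/s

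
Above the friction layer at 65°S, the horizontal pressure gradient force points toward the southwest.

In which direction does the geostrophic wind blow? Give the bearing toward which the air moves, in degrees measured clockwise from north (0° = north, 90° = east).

135°

The pressure-gradient force points toward the southwest (bearing 225°).
Geostrophic balance: in the Southern Hemisphere the Coriolis force deflects motion to the left, so the geostrophic wind blows 90° to the left of the pressure-gradient force (low pressure on the right).
Rotating 225° by 90° counterclockwise gives 135° — the wind blows toward the southeast.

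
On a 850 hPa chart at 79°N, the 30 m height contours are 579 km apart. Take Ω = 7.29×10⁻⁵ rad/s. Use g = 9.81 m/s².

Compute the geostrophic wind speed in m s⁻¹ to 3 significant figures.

3.55 m s⁻¹

Coriolis parameter at 79°N:
f = 2Ω sin φ = 2 × 7.29×10⁻⁵ × sin 79° = 1.43×10⁻⁴ s⁻¹
Height gradient: |∂Z/∂n| = 30 m / 579000 m = 5.18×10⁻⁵
On a pressure surface, geostrophic balance gives V_g = (g/f)|∂Z/∂n|:
V_g = 9.81 × 5.18×10⁻⁵ / 1.43×10⁻⁴ = 3.55 m/s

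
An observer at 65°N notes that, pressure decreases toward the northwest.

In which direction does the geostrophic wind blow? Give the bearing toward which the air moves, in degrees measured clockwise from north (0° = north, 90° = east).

045°

The pressure-gradient force points toward the northwest (bearing 315°).
Geostrophic balance: in the Northern Hemisphere the Coriolis force deflects motion to the right, so the geostrophic wind blows 90° to the right of the pressure-gradient force (low pressure on the left).
Rotating 315° by 90° clockwise gives 045° — the wind blows toward the northeast.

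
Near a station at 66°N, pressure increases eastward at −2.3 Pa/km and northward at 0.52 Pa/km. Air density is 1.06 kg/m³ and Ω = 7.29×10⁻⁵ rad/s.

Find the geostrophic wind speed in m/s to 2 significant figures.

17 m/s

Coriolis parameter at 66°N:
f = 2Ω sin φ = 2 × 7.29×10⁻⁵ × sin 66° = 1.33×10⁻⁴ s⁻¹
Component geostrophic relations (x east, y north):
u_g = −(1/(fρ)) ∂P/∂y,  v_g = (1/(fρ)) ∂P/∂x
u_g = −(0.52×10⁻³)/(1.33×10⁻⁴ × 1.06) = −3.68 m/s;  v_g = (−2.3×10⁻³)/(1.33×10⁻⁴ × 1.06) = −16.3 m/s
|V_g| = √(u_g² + v_g²) = 16.7 m/s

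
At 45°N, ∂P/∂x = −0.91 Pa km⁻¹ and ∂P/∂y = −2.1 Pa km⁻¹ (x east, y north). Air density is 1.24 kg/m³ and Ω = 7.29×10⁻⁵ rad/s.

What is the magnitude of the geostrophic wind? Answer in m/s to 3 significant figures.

17.9 m/s

Coriolis parameter at 45°N:
f = 2Ω sin φ = 2 × 7.29×10⁻⁵ × sin 45° = 1.03×10⁻⁴ s⁻¹
Component geostrophic relations (x east, y north):
u_g = −(1/(fρ)) ∂P/∂y,  v_g = (1/(fρ)) ∂P/∂x
u_g = −(−2.1×10⁻³)/(1.03×10⁻⁴ × 1.24) = 16.4 m/s;  v_g = (−0.91×10⁻³)/(1.03×10⁻⁴ × 1.24) = −7.12 m/s
|V_g| = √(u_g² + v_g²) = 17.9 m/s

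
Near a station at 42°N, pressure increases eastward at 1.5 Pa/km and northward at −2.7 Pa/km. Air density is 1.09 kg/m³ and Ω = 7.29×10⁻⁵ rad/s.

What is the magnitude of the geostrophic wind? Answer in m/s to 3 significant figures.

29.0 m/s

Coriolis parameter at 42°N:
f = 2Ω sin φ = 2 × 7.29×10⁻⁵ × sin 42° = 9.76×10⁻⁵ s⁻¹
Component geostrophic relations (x east, y north):
u_g = −(1/(fρ)) ∂P/∂y,  v_g = (1/(fρ)) ∂P/∂x
u_g = −(−2.7×10⁻³)/(9.76×10⁻⁵ × 1.09) = 25.4 m/s;  v_g = (1.5×10⁻³)/(9.76×10⁻⁵ × 1.09) = 14.1 m/s
|V_g| = √(u_g² + v_g²) = 29.0 m/s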